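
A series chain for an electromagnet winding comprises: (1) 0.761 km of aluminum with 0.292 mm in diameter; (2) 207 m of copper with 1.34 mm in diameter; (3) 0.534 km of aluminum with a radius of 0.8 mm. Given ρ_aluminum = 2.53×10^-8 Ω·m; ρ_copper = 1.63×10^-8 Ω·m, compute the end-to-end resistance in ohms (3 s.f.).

Seg 1: A = π(d/2)² = π(1.4600e-04 m)² = 6.697e-08 m²
R_1 = (2.53×10^-8)(761)/(6.697e-08) = 287.5 Ω
Seg 2: A = π(d/2)² = π(6.7000e-04 m)² = 1.410e-06 m²
R_2 = (1.63×10^-8)(207)/(1.410e-06) = 2.393 Ω
Seg 3: A = πr² = π(8.0000e-04 m)² = 2.011e-06 m²
R_3 = (2.53×10^-8)(534)/(2.011e-06) = 6.719 Ω
R_total = R_1 + R_2 + R_3 = 297 Ω

297 Ω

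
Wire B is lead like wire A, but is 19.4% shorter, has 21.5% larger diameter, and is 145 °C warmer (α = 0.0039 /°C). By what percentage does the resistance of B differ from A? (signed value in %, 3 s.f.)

-14.5%

R ∝ ρL/d² with ρ ∝ (1+αΔT), so R_B/R_A = (1 − 19.4/100) × (1 + 21.5/100)⁻² × (1 + 0.0039×145)
= 0.806 × 0.6774 × 1.565 = 0.8547
(R_B − R_A)/R_A = 0.8547 − 1 = -14.5%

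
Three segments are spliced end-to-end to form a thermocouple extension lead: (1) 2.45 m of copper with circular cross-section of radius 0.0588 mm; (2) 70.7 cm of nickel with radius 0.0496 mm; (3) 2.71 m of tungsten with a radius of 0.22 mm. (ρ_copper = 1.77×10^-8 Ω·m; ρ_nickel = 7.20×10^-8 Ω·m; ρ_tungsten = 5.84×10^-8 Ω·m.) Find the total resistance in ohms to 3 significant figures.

Seg 1: A = πr² = π(5.8800e-05 m)² = 1.086e-08 m²
R_1 = (1.77×10^-8)(2.45)/(1.086e-08) = 3.992 Ω
Seg 2: A = πr² = π(4.9600e-05 m)² = 7.729e-09 m²
R_2 = (7.20×10^-8)(0.707)/(7.729e-09) = 6.586 Ω
Seg 3: A = πr² = π(2.2000e-04 m)² = 1.521e-07 m²
R_3 = (5.84×10^-8)(2.71)/(1.521e-07) = 1.041 Ω
R_total = R_1 + R_2 + R_3 = 11.6 Ω

11.6 Ω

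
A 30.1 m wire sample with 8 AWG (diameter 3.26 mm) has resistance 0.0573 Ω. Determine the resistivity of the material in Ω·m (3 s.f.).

A = π(3.26/2 mm)² = π(1.6300e-03 m)² = 8.347e-06 m²
ρ = RA/L = (0.0573)(8.347e-06)/(30.1) = 1.59×10^-8 Ω·m

1.59×10^-8 Ω·m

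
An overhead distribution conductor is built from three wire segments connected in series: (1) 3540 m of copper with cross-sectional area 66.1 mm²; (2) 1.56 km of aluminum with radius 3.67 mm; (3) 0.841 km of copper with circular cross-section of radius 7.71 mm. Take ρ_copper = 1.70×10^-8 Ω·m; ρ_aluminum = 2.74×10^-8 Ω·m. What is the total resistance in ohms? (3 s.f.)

2.00 Ω

Seg 1: A = 66.1 mm² = 6.610e-05 m²
R_1 = (1.70×10^-8)(3540)/(6.610e-05) = 0.9104 Ω
Seg 2: A = πr² = π(3.6700e-03 m)² = 4.231e-05 m²
R_2 = (2.74×10^-8)(1560)/(4.231e-05) = 1.01 Ω
Seg 3: A = πr² = π(7.7100e-03 m)² = 1.867e-04 m²
R_3 = (1.70×10^-8)(841)/(1.867e-04) = 0.07656 Ω
R_total = R_1 + R_2 + R_3 = 2.00 Ω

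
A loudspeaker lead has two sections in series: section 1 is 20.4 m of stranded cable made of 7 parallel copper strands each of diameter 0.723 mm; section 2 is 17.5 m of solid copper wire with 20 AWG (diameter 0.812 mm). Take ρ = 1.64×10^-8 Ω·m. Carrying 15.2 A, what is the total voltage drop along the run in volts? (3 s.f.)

10.2 V

Section 1: A_strand = π(3.6150e-04)² = 4.106e-07 m²; R₁ = ρL/(N·A_s) = (1.64×10^-8)(20.4)/(7×4.106e-07) = 0.1164 Ω
Section 2: A = π(0.812/2 mm)² = π(4.0600e-04 m)² = 5.178e-07 m²
R₂ = (1.64×10^-8)(17.5)/(5.178e-07) = 0.5542 Ω
R = R₁ + R₂ = 0.6706 Ω
V = IR = 15.2 × 0.6706 = 10.2 V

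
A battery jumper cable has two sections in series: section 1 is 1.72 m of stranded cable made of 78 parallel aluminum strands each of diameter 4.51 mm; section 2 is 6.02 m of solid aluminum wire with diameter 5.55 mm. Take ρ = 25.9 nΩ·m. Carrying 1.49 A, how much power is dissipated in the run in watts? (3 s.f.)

0.0144 W

ρ = 25.9 nΩ·m = 2.59×10^-8 Ω·m
Section 1: A_strand = π(2.2550e-03)² = 1.598e-05 m²; R₁ = ρL/(N·A_s) = (2.59×10^-8)(1.72)/(78×1.598e-05) = 3.575×10^-5 Ω
Section 2: A = π(d/2)² = π(2.7750e-03 m)² = 2.419e-05 m²
R₂ = (2.59×10^-8)(6.02)/(2.419e-05) = 0.006445 Ω
R = R₁ + R₂ = 0.006481 Ω
P = I²R = (1.49)² × 0.006481 = 0.0144 W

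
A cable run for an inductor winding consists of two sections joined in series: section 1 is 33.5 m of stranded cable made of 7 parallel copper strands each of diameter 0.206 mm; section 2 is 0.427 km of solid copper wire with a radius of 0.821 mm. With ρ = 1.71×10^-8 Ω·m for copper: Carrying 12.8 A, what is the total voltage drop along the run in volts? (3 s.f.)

75.6 V

Section 1: A_strand = π(1.0300e-04)² = 3.333e-08 m²; R₁ = ρL/(N·A_s) = (1.71×10^-8)(33.5)/(7×3.333e-08) = 2.455 Ω
Section 2: A = πr² = π(8.2100e-04 m)² = 2.118e-06 m²
R₂ = (1.71×10^-8)(427)/(2.118e-06) = 3.448 Ω
R = R₁ + R₂ = 5.904 Ω
V = IR = 12.8 × 5.904 = 75.6 V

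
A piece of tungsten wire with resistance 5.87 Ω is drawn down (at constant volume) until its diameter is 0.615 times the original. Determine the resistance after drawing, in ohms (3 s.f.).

Volume constant ⇒ L' = L/r² with r = 0.615. R' = ρL'/A' = ρ(L/r²)/(πr²d₀²/4) = R/r⁴.
R' = 6.99 × 5.87 = 41.0 Ω

41.0 Ω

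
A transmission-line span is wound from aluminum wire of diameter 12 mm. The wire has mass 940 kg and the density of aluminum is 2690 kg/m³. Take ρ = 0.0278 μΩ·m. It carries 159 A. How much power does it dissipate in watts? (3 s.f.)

19200 W

ρ = 0.0278 μΩ·m = 2.78×10^-8 Ω·m
A = π(d/2)² = π(6.0000e-03 m)² = 1.1310e-04 m²
L = m/(density·A) = 940/(2690×1.1310e-04) = 3090 m
R = ρL/A = (2.78×10^-8)(3090)/(1.1310e-04) = 0.7595 Ω
P = I²R = (159)² × 0.7595 = 19200 W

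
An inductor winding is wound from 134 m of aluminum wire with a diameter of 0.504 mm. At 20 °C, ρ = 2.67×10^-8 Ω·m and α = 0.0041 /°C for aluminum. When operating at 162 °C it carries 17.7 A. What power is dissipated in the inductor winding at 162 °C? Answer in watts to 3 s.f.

8890 W

A = π(d/2)² = π(2.5200e-04 m)² = 1.995e-07 m²
R₍20₎ = ρL/A = (2.67×10^-8)(134)/(1.995e-07) = 17.93 Ω
R₍162₎ = R₍20₎(1 + αΔT) = 17.93 × (1 + 0.0041×142) = 28.37 Ω
P = I²R = (17.7)² × 28.37 = 8890 W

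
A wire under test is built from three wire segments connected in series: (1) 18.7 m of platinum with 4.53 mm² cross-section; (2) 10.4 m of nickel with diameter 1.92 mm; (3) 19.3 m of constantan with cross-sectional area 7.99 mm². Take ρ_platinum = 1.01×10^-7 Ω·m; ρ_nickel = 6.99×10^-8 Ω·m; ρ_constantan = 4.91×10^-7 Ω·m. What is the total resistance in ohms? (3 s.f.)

Seg 1: A = 4.53 mm² = 4.530e-06 m²
R_1 = (1.01×10^-7)(18.7)/(4.530e-06) = 0.4169 Ω
Seg 2: A = π(d/2)² = π(9.6000e-04 m)² = 2.895e-06 m²
R_2 = (6.99×10^-8)(10.4)/(2.895e-06) = 0.2511 Ω
Seg 3: A = 7.99 mm² = 7.990e-06 m²
R_3 = (4.91×10^-7)(19.3)/(7.990e-06) = 1.186 Ω
R_total = R_1 + R_2 + R_3 = 1.85 Ω

1.85 Ω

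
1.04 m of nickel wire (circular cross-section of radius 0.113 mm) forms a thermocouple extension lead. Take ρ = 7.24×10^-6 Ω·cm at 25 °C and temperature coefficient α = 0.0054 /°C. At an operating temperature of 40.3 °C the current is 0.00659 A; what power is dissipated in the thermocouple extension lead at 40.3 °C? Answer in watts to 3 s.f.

ρ = 7.24×10^-6 Ω·cm = 7.24×10^-8 Ω·m
A = πr² = π(1.1300e-04 m)² = 4.011e-08 m²
R₍25₎ = ρL/A = (7.24×10^-8)(1.04)/(4.011e-08) = 1.877 Ω
R₍40.3₎ = R₍25₎(1 + αΔT) = 1.877 × (1 + 0.0054×15.3) = 2.032 Ω
P = I²R = (0.00659)² × 2.032 = 8.82×10^-5 W

8.82×10^-5 W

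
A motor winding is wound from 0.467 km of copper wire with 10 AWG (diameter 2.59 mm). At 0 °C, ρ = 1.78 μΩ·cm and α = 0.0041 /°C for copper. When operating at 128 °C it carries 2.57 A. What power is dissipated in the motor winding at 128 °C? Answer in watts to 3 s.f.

15.9 W

ρ = 1.78 μΩ·cm = 1.78×10^-8 Ω·m
A = π(2.59/2 mm)² = π(1.2950e-03 m)² = 5.269e-06 m²
R₍0₎ = ρL/A = (1.78×10^-8)(467)/(5.269e-06) = 1.578 Ω
R₍128₎ = R₍0₎(1 + αΔT) = 1.578 × (1 + 0.0041×128) = 2.406 Ω
P = I²R = (2.57)² × 2.406 = 15.9 W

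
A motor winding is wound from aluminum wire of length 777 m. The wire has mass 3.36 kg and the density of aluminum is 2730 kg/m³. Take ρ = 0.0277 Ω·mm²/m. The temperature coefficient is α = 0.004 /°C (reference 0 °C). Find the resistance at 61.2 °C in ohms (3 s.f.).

ρ = 0.0277 Ω·mm²/m = 2.77×10^-8 Ω·m
A = m/(density·L) = 3.36/(2730×777) = 1.5840e-06 m²
R = ρL/A = (2.77×10^-8)(777)/(1.5840e-06) = 13.59 Ω
R(61.2 °C) = 13.59 × (1 + 0.004×61.2) = 16.9 Ω

16.9 Ω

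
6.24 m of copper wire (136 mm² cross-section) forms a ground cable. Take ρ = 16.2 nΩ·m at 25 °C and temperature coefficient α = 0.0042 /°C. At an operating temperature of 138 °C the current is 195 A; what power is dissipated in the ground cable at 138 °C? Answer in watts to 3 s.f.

ρ = 16.2 nΩ·m = 1.62×10^-8 Ω·m
A = 136 mm² = 1.360e-04 m²
R₍25₎ = ρL/A = (1.62×10^-8)(6.24)/(1.360e-04) = 7.433×10^-4 Ω
R₍138₎ = R₍25₎(1 + αΔT) = 7.433×10^-4 × (1 + 0.0042×113) = 0.001096 Ω
P = I²R = (195)² × 0.001096 = 41.7 W

41.7 W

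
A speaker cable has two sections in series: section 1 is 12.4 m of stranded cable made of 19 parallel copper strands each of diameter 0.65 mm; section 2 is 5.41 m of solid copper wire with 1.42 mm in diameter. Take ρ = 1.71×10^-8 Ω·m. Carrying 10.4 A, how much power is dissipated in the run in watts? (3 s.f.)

Section 1: A_strand = π(3.2500e-04)² = 3.318e-07 m²; R₁ = ρL/(N·A_s) = (1.71×10^-8)(12.4)/(19×3.318e-07) = 0.03363 Ω
Section 2: A = π(d/2)² = π(7.1000e-04 m)² = 1.584e-06 m²
R₂ = (1.71×10^-8)(5.41)/(1.584e-06) = 0.05842 Ω
R = R₁ + R₂ = 0.09205 Ω
P = I²R = (10.4)² × 0.09205 = 9.96 W

9.96 W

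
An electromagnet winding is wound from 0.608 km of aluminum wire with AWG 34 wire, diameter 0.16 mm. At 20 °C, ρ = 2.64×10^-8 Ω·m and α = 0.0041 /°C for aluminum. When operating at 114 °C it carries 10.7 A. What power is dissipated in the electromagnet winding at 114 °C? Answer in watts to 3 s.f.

A = π(0.16/2 mm)² = π(8.0000e-05 m)² = 2.011e-08 m²
R₍20₎ = ρL/A = (2.64×10^-8)(608)/(2.011e-08) = 798.3 Ω
R₍114₎ = R₍20₎(1 + αΔT) = 798.3 × (1 + 0.0041×94) = 1106 Ω
P = I²R = (10.7)² × 1106 = 1.27×10^5 W

1.27×10^5 W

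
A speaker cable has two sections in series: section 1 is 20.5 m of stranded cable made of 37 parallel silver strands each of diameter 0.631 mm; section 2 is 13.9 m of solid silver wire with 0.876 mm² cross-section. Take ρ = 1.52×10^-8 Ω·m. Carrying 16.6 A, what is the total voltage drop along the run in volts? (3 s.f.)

Section 1: A_strand = π(3.1550e-04)² = 3.127e-07 m²; R₁ = ρL/(N·A_s) = (1.52×10^-8)(20.5)/(37×3.127e-07) = 0.02693 Ω
Section 2: A = 0.876 mm² = 8.760e-07 m²
R₂ = (1.52×10^-8)(13.9)/(8.760e-07) = 0.2412 Ω
R = R₁ + R₂ = 0.2681 Ω
V = IR = 16.6 × 0.2681 = 4.45 V

4.45 V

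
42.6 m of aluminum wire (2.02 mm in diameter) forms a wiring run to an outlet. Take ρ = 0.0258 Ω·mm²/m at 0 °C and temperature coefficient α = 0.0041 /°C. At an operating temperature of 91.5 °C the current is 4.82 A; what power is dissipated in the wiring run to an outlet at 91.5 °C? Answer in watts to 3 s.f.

ρ = 0.0258 Ω·mm²/m = 2.58×10^-8 Ω·m
A = π(d/2)² = π(1.0100e-03 m)² = 3.205e-06 m²
R₍0₎ = ρL/A = (2.58×10^-8)(42.6)/(3.205e-06) = 0.343 Ω
R₍91.5₎ = R₍0₎(1 + αΔT) = 0.343 × (1 + 0.0041×91.5) = 0.4716 Ω
P = I²R = (4.82)² × 0.4716 = 11.0 W

11.0 W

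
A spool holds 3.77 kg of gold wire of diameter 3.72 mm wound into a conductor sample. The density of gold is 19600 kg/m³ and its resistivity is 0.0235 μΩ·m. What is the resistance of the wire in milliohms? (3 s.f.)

ρ = 0.0235 μΩ·m = 2.35×10^-8 Ω·m
A = π(d/2)² = π(1.8600e-03 m)² = 1.0869e-05 m²
L = m/(density·A) = 3.77/(19600×1.0869e-05) = 17.7 m
R = ρL/A = (2.35×10^-8)(17.7)/(1.0869e-05) = 38.3 mΩ

38.3 mΩ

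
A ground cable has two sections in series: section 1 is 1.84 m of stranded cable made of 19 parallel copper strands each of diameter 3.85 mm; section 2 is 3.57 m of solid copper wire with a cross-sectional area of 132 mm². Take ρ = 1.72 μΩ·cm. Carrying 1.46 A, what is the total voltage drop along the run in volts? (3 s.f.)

ρ = 1.72 μΩ·cm = 1.72×10^-8 Ω·m
Section 1: A_strand = π(1.9250e-03)² = 1.164e-05 m²; R₁ = ρL/(N·A_s) = (1.72×10^-8)(1.84)/(19×1.164e-05) = 1.431×10^-4 Ω
Section 2: A = 132 mm² = 1.320e-04 m²
R₂ = (1.72×10^-8)(3.57)/(1.320e-04) = 4.652×10^-4 Ω
R = R₁ + R₂ = 6.083×10^-4 Ω
V = IR = 1.46 × 6.083×10^-4 = 8.88×10^-4 V

8.88×10^-4 V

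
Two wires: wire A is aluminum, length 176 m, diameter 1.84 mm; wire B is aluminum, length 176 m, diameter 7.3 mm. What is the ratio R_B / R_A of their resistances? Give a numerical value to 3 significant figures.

R ∝ ρL/d², so R_B/R_A = (d_A/d_B)²
= (1.84/7.3)² = 0.0635

0.0635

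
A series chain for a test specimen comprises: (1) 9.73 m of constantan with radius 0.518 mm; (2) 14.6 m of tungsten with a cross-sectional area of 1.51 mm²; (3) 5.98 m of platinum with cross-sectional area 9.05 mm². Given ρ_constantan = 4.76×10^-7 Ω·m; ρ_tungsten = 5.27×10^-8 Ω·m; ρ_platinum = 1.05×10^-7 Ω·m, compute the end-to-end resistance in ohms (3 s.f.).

Seg 1: A = πr² = π(5.1800e-04 m)² = 8.430e-07 m²
R_1 = (4.76×10^-7)(9.73)/(8.430e-07) = 5.494 Ω
Seg 2: A = 1.51 mm² = 1.510e-06 m²
R_2 = (5.27×10^-8)(14.6)/(1.510e-06) = 0.5095 Ω
Seg 3: A = 9.05 mm² = 9.050e-06 m²
R_3 = (1.05×10^-7)(5.98)/(9.050e-06) = 0.06938 Ω
R_total = R_1 + R_2 + R_3 = 6.07 Ω

6.07 Ω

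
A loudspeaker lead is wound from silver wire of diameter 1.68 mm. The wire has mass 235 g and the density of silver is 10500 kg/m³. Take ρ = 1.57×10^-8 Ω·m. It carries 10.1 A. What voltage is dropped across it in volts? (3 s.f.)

A = π(d/2)² = π(8.4000e-04 m)² = 2.2167e-06 m²
L = m/(density·A) = 0.235/(10500×2.2167e-06) = 10.1 m
R = ρL/A = (1.57×10^-8)(10.1)/(2.2167e-06) = 0.07151 Ω
V = IR = 10.1 × 0.07151 = 0.722 V

0.722 V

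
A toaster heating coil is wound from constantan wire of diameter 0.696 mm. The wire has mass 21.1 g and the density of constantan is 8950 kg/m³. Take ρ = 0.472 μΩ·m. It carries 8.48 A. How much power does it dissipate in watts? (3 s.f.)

ρ = 0.472 μΩ·m = 4.72×10^-7 Ω·m
A = π(d/2)² = π(3.4800e-04 m)² = 3.8046e-07 m²
L = m/(density·A) = 0.0211/(8950×3.8046e-07) = 6.197 m
R = ρL/A = (4.72×10^-7)(6.197)/(3.8046e-07) = 7.687 Ω
P = I²R = (8.48)² × 7.687 = 553 W

553 W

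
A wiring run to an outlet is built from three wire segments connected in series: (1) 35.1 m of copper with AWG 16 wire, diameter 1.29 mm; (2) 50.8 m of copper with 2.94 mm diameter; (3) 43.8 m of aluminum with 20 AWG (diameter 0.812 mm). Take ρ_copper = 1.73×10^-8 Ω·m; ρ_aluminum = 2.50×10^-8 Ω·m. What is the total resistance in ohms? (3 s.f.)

2.71 Ω

Seg 1: A = π(1.29/2 mm)² = π(6.4500e-04 m)² = 1.307e-06 m²
R_1 = (1.73×10^-8)(35.1)/(1.307e-06) = 0.4646 Ω
Seg 2: A = π(d/2)² = π(1.4700e-03 m)² = 6.789e-06 m²
R_2 = (1.73×10^-8)(50.8)/(6.789e-06) = 0.1295 Ω
Seg 3: A = π(0.812/2 mm)² = π(4.0600e-04 m)² = 5.178e-07 m²
R_3 = (2.50×10^-8)(43.8)/(5.178e-07) = 2.115 Ω
R_total = R_1 + R_2 + R_3 = 2.71 Ω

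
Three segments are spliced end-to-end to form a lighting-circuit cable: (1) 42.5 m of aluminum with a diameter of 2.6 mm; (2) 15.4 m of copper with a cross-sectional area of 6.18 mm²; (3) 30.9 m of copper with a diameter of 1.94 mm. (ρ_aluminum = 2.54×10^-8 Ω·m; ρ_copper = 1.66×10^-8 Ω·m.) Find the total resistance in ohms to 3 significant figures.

0.418 Ω

Seg 1: A = π(d/2)² = π(1.3000e-03 m)² = 5.309e-06 m²
R_1 = (2.54×10^-8)(42.5)/(5.309e-06) = 0.2033 Ω
Seg 2: A = 6.18 mm² = 6.180e-06 m²
R_2 = (1.66×10^-8)(15.4)/(6.180e-06) = 0.04137 Ω
Seg 3: A = π(d/2)² = π(9.7000e-04 m)² = 2.956e-06 m²
R_3 = (1.66×10^-8)(30.9)/(2.956e-06) = 0.1735 Ω
R_total = R_1 + R_2 + R_3 = 0.418 Ω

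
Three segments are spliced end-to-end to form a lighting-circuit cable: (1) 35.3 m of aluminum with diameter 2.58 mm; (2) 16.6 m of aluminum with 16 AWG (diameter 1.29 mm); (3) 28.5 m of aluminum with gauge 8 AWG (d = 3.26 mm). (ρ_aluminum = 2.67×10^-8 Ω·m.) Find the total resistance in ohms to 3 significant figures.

Seg 1: A = π(d/2)² = π(1.2900e-03 m)² = 5.228e-06 m²
R_1 = (2.67×10^-8)(35.3)/(5.228e-06) = 0.1803 Ω
Seg 2: A = π(1.29/2 mm)² = π(6.4500e-04 m)² = 1.307e-06 m²
R_2 = (2.67×10^-8)(16.6)/(1.307e-06) = 0.3391 Ω
Seg 3: A = π(3.26/2 mm)² = π(1.6300e-03 m)² = 8.347e-06 m²
R_3 = (2.67×10^-8)(28.5)/(8.347e-06) = 0.09117 Ω
R_total = R_1 + R_2 + R_3 = 0.611 Ω

0.611 Ω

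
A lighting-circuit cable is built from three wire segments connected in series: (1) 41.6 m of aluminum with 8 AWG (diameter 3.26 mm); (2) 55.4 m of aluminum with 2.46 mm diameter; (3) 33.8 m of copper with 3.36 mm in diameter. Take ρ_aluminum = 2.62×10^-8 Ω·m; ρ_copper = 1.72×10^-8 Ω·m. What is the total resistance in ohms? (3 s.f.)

Seg 1: A = π(3.26/2 mm)² = π(1.6300e-03 m)² = 8.347e-06 m²
R_1 = (2.62×10^-8)(41.6)/(8.347e-06) = 0.1306 Ω
Seg 2: A = π(d/2)² = π(1.2300e-03 m)² = 4.753e-06 m²
R_2 = (2.62×10^-8)(55.4)/(4.753e-06) = 0.3054 Ω
Seg 3: A = π(d/2)² = π(1.6800e-03 m)² = 8.867e-06 m²
R_3 = (1.72×10^-8)(33.8)/(8.867e-06) = 0.06557 Ω
R_total = R_1 + R_2 + R_3 = 0.502 Ω

0.502 Ω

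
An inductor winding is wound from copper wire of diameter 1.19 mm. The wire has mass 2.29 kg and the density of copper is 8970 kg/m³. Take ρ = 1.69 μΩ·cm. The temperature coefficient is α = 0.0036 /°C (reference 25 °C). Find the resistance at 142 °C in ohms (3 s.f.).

ρ = 1.69 μΩ·cm = 1.69×10^-8 Ω·m
A = π(d/2)² = π(5.9500e-04 m)² = 1.1122e-06 m²
L = m/(density·A) = 2.29/(8970×1.1122e-06) = 229.5 m
R = ρL/A = (1.69×10^-8)(229.5)/(1.1122e-06) = 3.488 Ω
R(142 °C) = 3.488 × (1 + 0.0036×117) = 4.96 Ω

4.96 Ω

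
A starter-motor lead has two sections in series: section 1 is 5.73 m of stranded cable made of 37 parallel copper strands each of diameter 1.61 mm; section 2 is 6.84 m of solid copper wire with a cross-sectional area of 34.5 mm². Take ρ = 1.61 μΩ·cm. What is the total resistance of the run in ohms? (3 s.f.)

ρ = 1.61 μΩ·cm = 1.61×10^-8 Ω·m
Section 1: A_strand = π(8.0500e-04)² = 2.036e-06 m²; R₁ = ρL/(N·A_s) = (1.61×10^-8)(5.73)/(37×2.036e-06) = 0.001225 Ω
Section 2: A = 34.5 mm² = 3.450e-05 m²
R₂ = (1.61×10^-8)(6.84)/(3.450e-05) = 0.003192 Ω
R = R₁ + R₂ = 0.00442 Ω

0.00442 Ω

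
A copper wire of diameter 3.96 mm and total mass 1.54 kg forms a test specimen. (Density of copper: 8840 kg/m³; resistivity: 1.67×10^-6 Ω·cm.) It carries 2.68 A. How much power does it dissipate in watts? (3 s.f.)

0.138 W

ρ = 1.67×10^-6 Ω·cm = 1.67×10^-8 Ω·m
A = π(d/2)² = π(1.9800e-03 m)² = 1.2316e-05 m²
L = m/(density·A) = 1.54/(8840×1.2316e-05) = 14.14 m
R = ρL/A = (1.67×10^-8)(14.14)/(1.2316e-05) = 0.01918 Ω
P = I²R = (2.68)² × 0.01918 = 0.138 W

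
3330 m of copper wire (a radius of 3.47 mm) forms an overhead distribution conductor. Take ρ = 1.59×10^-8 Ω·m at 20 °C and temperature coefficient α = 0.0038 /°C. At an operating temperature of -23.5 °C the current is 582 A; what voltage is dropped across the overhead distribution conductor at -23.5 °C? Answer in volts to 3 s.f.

A = πr² = π(3.4700e-03 m)² = 3.783e-05 m²
R₍20₎ = ρL/A = (1.59×10^-8)(3330)/(3.783e-05) = 1.4 Ω
R₍-23.5₎ = R₍20₎(1 + αΔT) = 1.4 × (1 + 0.0038×-43.5) = 1.168 Ω
V = IR = 582 × 1.168 = 680 V

680 V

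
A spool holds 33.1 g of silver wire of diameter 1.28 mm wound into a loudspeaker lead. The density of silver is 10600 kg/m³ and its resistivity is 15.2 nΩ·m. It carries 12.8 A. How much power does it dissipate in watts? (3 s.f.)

ρ = 15.2 nΩ·m = 1.52×10^-8 Ω·m
A = π(d/2)² = π(6.4000e-04 m)² = 1.2868e-06 m²
L = m/(density·A) = 0.0331/(10600×1.2868e-06) = 2.427 m
R = ρL/A = (1.52×10^-8)(2.427)/(1.2868e-06) = 0.02866 Ω
P = I²R = (12.8)² × 0.02866 = 4.70 W

4.70 W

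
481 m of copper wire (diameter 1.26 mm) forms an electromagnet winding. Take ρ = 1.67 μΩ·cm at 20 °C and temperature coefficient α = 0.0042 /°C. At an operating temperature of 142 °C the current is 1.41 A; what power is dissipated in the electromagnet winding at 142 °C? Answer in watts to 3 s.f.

ρ = 1.67 μΩ·cm = 1.67×10^-8 Ω·m
A = π(d/2)² = π(6.3000e-04 m)² = 1.247e-06 m²
R₍20₎ = ρL/A = (1.67×10^-8)(481)/(1.247e-06) = 6.442 Ω
R₍142₎ = R₍20₎(1 + αΔT) = 6.442 × (1 + 0.0042×122) = 9.743 Ω
P = I²R = (1.41)² × 9.743 = 19.4 W

19.4 W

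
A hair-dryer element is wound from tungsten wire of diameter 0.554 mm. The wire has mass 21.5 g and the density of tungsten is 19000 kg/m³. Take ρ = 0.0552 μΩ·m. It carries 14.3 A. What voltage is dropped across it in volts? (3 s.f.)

ρ = 0.0552 μΩ·m = 5.52×10^-8 Ω·m
A = π(d/2)² = π(2.7700e-04 m)² = 2.4105e-07 m²
L = m/(density·A) = 0.0215/(19000×2.4105e-07) = 4.694 m
R = ρL/A = (5.52×10^-8)(4.694)/(2.4105e-07) = 1.075 Ω
V = IR = 14.3 × 1.075 = 15.4 V

15.4 V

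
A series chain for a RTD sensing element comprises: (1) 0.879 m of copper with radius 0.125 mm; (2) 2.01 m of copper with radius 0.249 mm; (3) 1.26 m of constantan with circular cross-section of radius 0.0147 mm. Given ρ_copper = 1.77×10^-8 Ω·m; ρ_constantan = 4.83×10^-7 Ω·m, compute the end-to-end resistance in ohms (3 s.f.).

897 Ω

Seg 1: A = πr² = π(1.2500e-04 m)² = 4.909e-08 m²
R_1 = (1.77×10^-8)(0.879)/(4.909e-08) = 0.317 Ω
Seg 2: A = πr² = π(2.4900e-04 m)² = 1.948e-07 m²
R_2 = (1.77×10^-8)(2.01)/(1.948e-07) = 0.1827 Ω
Seg 3: A = πr² = π(1.4700e-05 m)² = 6.789e-10 m²
R_3 = (4.83×10^-7)(1.26)/(6.789e-10) = 896.5 Ω
R_total = R_1 + R_2 + R_3 = 897 Ω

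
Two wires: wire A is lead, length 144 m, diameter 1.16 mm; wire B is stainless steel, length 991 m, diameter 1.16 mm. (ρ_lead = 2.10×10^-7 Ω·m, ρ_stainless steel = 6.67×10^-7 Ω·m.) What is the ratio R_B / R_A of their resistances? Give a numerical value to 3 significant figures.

R ∝ ρL/d², so R_B/R_A = (ρ_B/ρ_A) × (L_B/L_A)
= (6.67×10^-7/2.10×10^-7) × (991/144) = 21.9

21.9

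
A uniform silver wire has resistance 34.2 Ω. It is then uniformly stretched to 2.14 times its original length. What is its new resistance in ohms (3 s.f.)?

Volume constant ⇒ A' = A/k with k = 2.14. R' = ρ(kL)/(A/k) = k²R.
R' = 4.58 × 34.2 = 157 Ω

157 Ω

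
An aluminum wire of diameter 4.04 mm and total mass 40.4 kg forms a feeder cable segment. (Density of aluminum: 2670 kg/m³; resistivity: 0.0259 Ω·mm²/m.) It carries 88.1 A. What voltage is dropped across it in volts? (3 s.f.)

210 V

ρ = 0.0259 Ω·mm²/m = 2.59×10^-8 Ω·m
A = π(d/2)² = π(2.0200e-03 m)² = 1.2819e-05 m²
L = m/(density·A) = 40.4/(2670×1.2819e-05) = 1180 m
R = ρL/A = (2.59×10^-8)(1180)/(1.2819e-05) = 2.385 Ω
V = IR = 88.1 × 2.385 = 210 V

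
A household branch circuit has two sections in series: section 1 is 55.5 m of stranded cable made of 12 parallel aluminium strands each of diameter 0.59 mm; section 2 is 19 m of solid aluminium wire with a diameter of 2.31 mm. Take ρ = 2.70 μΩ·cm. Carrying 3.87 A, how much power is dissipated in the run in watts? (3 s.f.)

ρ = 2.70 μΩ·cm = 2.70×10^-8 Ω·m
Section 1: A_strand = π(2.9500e-04)² = 2.734e-07 m²; R₁ = ρL/(N·A_s) = (2.70×10^-8)(55.5)/(12×2.734e-07) = 0.4568 Ω
Section 2: A = π(d/2)² = π(1.1550e-03 m)² = 4.191e-06 m²
R₂ = (2.70×10^-8)(19)/(4.191e-06) = 0.1224 Ω
R = R₁ + R₂ = 0.5792 Ω
P = I²R = (3.87)² × 0.5792 = 8.67 W

8.67 W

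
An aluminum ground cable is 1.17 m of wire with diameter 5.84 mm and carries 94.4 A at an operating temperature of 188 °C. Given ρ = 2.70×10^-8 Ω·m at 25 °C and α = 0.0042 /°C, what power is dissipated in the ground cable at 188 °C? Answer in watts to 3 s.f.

17.7 W

A = π(d/2)² = π(2.9200e-03 m)² = 2.679e-05 m²
R₍25₎ = ρL/A = (2.70×10^-8)(1.17)/(2.679e-05) = 0.001179 Ω
R₍188₎ = R₍25₎(1 + αΔT) = 0.001179 × (1 + 0.0042×163) = 0.001987 Ω
P = I²R = (94.4)² × 0.001987 = 17.7 W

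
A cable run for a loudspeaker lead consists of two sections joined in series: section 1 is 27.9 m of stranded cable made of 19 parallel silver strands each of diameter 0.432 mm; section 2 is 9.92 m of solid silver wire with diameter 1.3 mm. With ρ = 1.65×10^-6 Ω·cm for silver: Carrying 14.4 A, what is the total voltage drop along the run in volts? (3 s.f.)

ρ = 1.65×10^-6 Ω·cm = 1.65×10^-8 Ω·m
Section 1: A_strand = π(2.1600e-04)² = 1.466e-07 m²; R₁ = ρL/(N·A_s) = (1.65×10^-8)(27.9)/(19×1.466e-07) = 0.1653 Ω
Section 2: A = π(d/2)² = π(6.5000e-04 m)² = 1.327e-06 m²
R₂ = (1.65×10^-8)(9.92)/(1.327e-06) = 0.1233 Ω
R = R₁ + R₂ = 0.2886 Ω
V = IR = 14.4 × 0.2886 = 4.16 V

4.16 V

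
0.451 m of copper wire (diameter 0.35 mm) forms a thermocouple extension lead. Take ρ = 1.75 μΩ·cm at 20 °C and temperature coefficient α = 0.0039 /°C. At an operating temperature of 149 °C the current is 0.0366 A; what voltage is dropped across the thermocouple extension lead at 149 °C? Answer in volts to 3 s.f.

0.00451 V

ρ = 1.75 μΩ·cm = 1.75×10^-8 Ω·m
A = π(d/2)² = π(1.7500e-04 m)² = 9.621e-08 m²
R₍20₎ = ρL/A = (1.75×10^-8)(0.451)/(9.621e-08) = 0.08203 Ω
R₍149₎ = R₍20₎(1 + αΔT) = 0.08203 × (1 + 0.0039×129) = 0.1233 Ω
V = IR = 0.0366 × 0.1233 = 0.00451 V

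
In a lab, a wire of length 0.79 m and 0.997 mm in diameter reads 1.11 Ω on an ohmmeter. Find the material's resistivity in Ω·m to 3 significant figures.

1.10×10^-6 Ω·m

A = π(d/2)² = π(4.9850e-04 m)² = 7.807e-07 m²
ρ = RA/L = (1.11)(7.807e-07)/(0.79) = 1.10×10^-6 Ω·m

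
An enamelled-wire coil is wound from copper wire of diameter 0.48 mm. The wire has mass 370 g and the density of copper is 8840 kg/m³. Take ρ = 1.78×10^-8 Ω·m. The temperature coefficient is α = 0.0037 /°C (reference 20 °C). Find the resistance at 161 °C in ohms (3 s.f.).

A = π(d/2)² = π(2.4000e-04 m)² = 1.8096e-07 m²
L = m/(density·A) = 0.37/(8840×1.8096e-07) = 231.3 m
R = ρL/A = (1.78×10^-8)(231.3)/(1.8096e-07) = 22.75 Ω
R(161 °C) = 22.75 × (1 + 0.0037×141) = 34.6 Ω

34.6 Ω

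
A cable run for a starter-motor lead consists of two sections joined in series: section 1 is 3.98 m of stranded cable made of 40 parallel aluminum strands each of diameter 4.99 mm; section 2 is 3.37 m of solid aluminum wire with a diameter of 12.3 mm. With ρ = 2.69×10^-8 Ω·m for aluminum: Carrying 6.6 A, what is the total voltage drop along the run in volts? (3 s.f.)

Section 1: A_strand = π(2.4950e-03)² = 1.956e-05 m²; R₁ = ρL/(N·A_s) = (2.69×10^-8)(3.98)/(40×1.956e-05) = 1.369×10^-4 Ω
Section 2: A = π(d/2)² = π(6.1500e-03 m)² = 1.188e-04 m²
R₂ = (2.69×10^-8)(3.37)/(1.188e-04) = 7.629×10^-4 Ω
R = R₁ + R₂ = 8.998×10^-4 Ω
V = IR = 6.6 × 8.998×10^-4 = 0.00594 V

0.00594 V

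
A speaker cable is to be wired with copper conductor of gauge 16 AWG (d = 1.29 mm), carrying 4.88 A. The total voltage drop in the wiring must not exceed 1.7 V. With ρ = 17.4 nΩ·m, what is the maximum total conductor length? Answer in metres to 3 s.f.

ρ = 17.4 nΩ·m = 1.74×10^-8 Ω·m
A = π(1.29/2 mm)² = π(6.4500e-04 m)² = 1.307e-06 m²
L_max = V_max·A/(1·ρI) = (1.7)(1.307e-06)/(1.74×10^-8×4.88) = 26.2 m

26.2 m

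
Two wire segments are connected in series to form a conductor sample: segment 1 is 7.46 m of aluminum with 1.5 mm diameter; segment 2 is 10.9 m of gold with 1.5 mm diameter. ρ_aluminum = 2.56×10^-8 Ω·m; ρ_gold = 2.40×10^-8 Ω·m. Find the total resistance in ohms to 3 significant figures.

0.256 Ω

Segment 1: A = π(d/2)² = π(7.5000e-04 m)² = 1.767e-06 m²
R₁ = ρL/A = (2.56×10^-8)(7.46)/(1.767e-06) = 0.1081 Ω
R₂ = (2.40×10^-8)(10.9)/(1.767e-06) = 0.148 Ω
R = R₁ + R₂ = 0.256 Ω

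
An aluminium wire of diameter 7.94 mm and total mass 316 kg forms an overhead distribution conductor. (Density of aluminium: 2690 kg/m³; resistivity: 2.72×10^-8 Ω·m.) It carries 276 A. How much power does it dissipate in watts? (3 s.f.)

99300 W

A = π(d/2)² = π(3.9700e-03 m)² = 4.9514e-05 m²
L = m/(density·A) = 316/(2690×4.9514e-05) = 2372 m
R = ρL/A = (2.72×10^-8)(2372)/(4.9514e-05) = 1.303 Ω
P = I²R = (276)² × 1.303 = 99300 W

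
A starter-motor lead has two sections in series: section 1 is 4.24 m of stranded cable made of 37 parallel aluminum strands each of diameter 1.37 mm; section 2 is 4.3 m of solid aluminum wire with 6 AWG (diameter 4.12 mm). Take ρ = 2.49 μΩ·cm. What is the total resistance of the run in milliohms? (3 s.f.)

ρ = 2.49 μΩ·cm = 2.49×10^-8 Ω·m
Section 1: A_strand = π(6.8500e-04)² = 1.474e-06 m²; R₁ = ρL/(N·A_s) = (2.49×10^-8)(4.24)/(37×1.474e-06) = 0.001936 Ω
Section 2: A = π(4.12/2 mm)² = π(2.0600e-03 m)² = 1.333e-05 m²
R₂ = (2.49×10^-8)(4.3)/(1.333e-05) = 0.008031 Ω
R = R₁ + R₂ = 9.97 mΩ

9.97 mΩ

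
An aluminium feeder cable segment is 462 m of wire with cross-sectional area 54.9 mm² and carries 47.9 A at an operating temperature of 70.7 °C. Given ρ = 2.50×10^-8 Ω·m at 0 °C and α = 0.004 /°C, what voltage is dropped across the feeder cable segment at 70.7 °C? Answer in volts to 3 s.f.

A = 54.9 mm² = 5.490e-05 m²
R₍0₎ = ρL/A = (2.50×10^-8)(462)/(5.490e-05) = 0.2104 Ω
R₍70.7₎ = R₍0₎(1 + αΔT) = 0.2104 × (1 + 0.004×70.7) = 0.2699 Ω
V = IR = 47.9 × 0.2699 = 12.9 V

12.9 V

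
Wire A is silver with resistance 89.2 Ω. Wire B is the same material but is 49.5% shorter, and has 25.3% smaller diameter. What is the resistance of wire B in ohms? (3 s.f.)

80.7 Ω

R ∝ L/d², so R_B/R_A = (1 − 49.5/100) × (1 − 25.3/100)⁻²
= 0.505 × 1.792 = 0.905
R_B = 0.905 × 89.2 = 80.7 Ω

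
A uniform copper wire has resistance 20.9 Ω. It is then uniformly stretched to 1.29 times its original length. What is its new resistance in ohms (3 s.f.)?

34.8 Ω

Volume constant ⇒ A' = A/k with k = 1.29. R' = ρ(kL)/(A/k) = k²R.
R' = 1.664 × 20.9 = 34.8 Ω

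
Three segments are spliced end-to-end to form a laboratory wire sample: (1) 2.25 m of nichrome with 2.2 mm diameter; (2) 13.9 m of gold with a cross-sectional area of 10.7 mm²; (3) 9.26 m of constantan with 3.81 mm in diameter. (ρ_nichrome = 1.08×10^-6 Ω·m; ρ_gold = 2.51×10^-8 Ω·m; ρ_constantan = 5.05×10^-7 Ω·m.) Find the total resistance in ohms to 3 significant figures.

Seg 1: A = π(d/2)² = π(1.1000e-03 m)² = 3.801e-06 m²
R_1 = (1.08×10^-6)(2.25)/(3.801e-06) = 0.6393 Ω
Seg 2: A = 10.7 mm² = 1.070e-05 m²
R_2 = (2.51×10^-8)(13.9)/(1.070e-05) = 0.03261 Ω
Seg 3: A = π(d/2)² = π(1.9050e-03 m)² = 1.140e-05 m²
R_3 = (5.05×10^-7)(9.26)/(1.140e-05) = 0.4102 Ω
R_total = R_1 + R_2 + R_3 = 1.08 Ω

1.08 Ω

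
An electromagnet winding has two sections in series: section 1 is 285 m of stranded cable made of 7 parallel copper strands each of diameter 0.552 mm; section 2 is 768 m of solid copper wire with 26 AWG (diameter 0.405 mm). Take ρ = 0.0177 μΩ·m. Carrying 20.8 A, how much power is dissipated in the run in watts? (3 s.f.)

47000 W

ρ = 0.0177 μΩ·m = 1.77×10^-8 Ω·m
Section 1: A_strand = π(2.7600e-04)² = 2.393e-07 m²; R₁ = ρL/(N·A_s) = (1.77×10^-8)(285)/(7×2.393e-07) = 3.011 Ω
Section 2: A = π(0.405/2 mm)² = π(2.0250e-04 m)² = 1.288e-07 m²
R₂ = (1.77×10^-8)(768)/(1.288e-07) = 105.5 Ω
R = R₁ + R₂ = 108.5 Ω
P = I²R = (20.8)² × 108.5 = 47000 W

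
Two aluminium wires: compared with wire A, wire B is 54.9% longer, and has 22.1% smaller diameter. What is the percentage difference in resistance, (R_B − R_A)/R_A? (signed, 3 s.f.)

155%

R ∝ L/d², so R_B/R_A = (1 + 54.9/100) × (1 − 22.1/100)⁻²
= 1.549 × 1.648 = 2.553
(R_B − R_A)/R_A = 2.553 − 1 = 155%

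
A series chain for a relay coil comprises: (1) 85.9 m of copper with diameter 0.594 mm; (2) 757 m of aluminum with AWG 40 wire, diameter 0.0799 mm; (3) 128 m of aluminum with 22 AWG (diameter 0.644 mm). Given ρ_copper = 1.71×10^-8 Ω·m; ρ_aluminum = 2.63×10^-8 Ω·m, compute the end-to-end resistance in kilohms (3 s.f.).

3.99 kΩ

Seg 1: A = π(d/2)² = π(2.9700e-04 m)² = 2.771e-07 m²
R_1 = (1.71×10^-8)(85.9)/(2.771e-07) = 5.301 Ω
Seg 2: A = π(0.0799/2 mm)² = π(3.9950e-05 m)² = 5.014e-09 m²
R_2 = (2.63×10^-8)(757)/(5.014e-09) = 3971 Ω
Seg 3: A = π(0.644/2 mm)² = π(3.2200e-04 m)² = 3.257e-07 m²
R_3 = (2.63×10^-8)(128)/(3.257e-07) = 10.33 Ω
R_total = R_1 + R_2 + R_3 = 3.99 kΩ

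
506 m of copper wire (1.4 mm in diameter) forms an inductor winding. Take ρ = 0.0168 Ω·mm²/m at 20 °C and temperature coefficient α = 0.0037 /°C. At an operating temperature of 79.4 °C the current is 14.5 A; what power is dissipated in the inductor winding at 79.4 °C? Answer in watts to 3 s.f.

ρ = 0.0168 Ω·mm²/m = 1.68×10^-8 Ω·m
A = π(d/2)² = π(7.0000e-04 m)² = 1.539e-06 m²
R₍20₎ = ρL/A = (1.68×10^-8)(506)/(1.539e-06) = 5.522 Ω
R₍79.4₎ = R₍20₎(1 + αΔT) = 5.522 × (1 + 0.0037×59.4) = 6.736 Ω
P = I²R = (14.5)² × 6.736 = 1420 W

1420 W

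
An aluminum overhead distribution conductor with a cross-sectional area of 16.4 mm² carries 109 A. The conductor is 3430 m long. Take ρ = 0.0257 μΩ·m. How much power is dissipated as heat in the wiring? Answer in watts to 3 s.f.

63900 W

ρ = 0.0257 μΩ·m = 2.57×10^-8 Ω·m
A = 16.4 mm² = 1.640e-05 m²
R = ρL/A = (2.57×10^-8)(3430)/(1.640e-05) = 5.375 Ω
P = I²R = (109)² × 5.375 = 63900 W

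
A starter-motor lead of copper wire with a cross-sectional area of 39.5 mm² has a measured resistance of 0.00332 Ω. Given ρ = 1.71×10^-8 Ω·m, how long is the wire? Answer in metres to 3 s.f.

7.67 m

A = 39.5 mm² = 3.950e-05 m²
L = RA/ρ = (0.00332)(3.950e-05)/(1.71×10^-8) = 7.67 m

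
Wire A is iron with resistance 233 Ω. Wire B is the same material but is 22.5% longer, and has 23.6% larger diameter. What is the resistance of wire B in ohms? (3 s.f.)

187 Ω

R ∝ L/d², so R_B/R_A = (1 + 22.5/100) × (1 + 23.6/100)⁻²
= 1.225 × 0.6546 = 0.8019
R_B = 0.8019 × 233 = 187 Ω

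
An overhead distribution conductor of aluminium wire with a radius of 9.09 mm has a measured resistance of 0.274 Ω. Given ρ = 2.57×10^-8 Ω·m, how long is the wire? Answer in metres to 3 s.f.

2770 m

A = πr² = π(9.0900e-03 m)² = 2.596e-04 m²
L = RA/ρ = (0.274)(2.596e-04)/(2.57×10^-8) = 2770 m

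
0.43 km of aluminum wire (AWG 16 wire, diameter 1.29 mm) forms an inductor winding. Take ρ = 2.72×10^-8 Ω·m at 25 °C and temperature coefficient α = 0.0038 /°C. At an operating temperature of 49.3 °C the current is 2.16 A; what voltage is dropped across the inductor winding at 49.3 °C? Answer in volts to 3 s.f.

21.1 V

A = π(1.29/2 mm)² = π(6.4500e-04 m)² = 1.307e-06 m²
R₍25₎ = ρL/A = (2.72×10^-8)(430)/(1.307e-06) = 8.949 Ω
R₍49.3₎ = R₍25₎(1 + αΔT) = 8.949 × (1 + 0.0038×24.3) = 9.775 Ω
V = IR = 2.16 × 9.775 = 21.1 V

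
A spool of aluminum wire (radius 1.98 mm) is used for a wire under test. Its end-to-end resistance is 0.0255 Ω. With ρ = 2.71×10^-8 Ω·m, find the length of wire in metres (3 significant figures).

11.6 m

A = πr² = π(1.9800e-03 m)² = 1.232e-05 m²
L = RA/ρ = (0.0255)(1.232e-05)/(2.71×10^-8) = 11.6 m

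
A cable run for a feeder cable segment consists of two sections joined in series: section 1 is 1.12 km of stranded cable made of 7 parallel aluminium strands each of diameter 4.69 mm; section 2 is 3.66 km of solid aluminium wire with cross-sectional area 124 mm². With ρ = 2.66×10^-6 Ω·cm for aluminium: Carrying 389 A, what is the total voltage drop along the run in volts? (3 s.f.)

ρ = 2.66×10^-6 Ω·cm = 2.66×10^-8 Ω·m
Section 1: A_strand = π(2.3450e-03)² = 1.728e-05 m²; R₁ = ρL/(N·A_s) = (2.66×10^-8)(1120)/(7×1.728e-05) = 0.2464 Ω
Section 2: A = 124 mm² = 1.240e-04 m²
R₂ = (2.66×10^-8)(3660)/(1.240e-04) = 0.7851 Ω
R = R₁ + R₂ = 1.031 Ω
V = IR = 389 × 1.031 = 401 V

401 V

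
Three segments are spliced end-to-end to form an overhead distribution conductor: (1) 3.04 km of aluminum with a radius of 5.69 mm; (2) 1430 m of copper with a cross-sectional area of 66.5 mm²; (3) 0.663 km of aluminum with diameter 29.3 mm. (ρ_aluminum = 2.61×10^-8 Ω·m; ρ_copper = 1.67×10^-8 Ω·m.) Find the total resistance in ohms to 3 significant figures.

1.16 Ω

Seg 1: A = πr² = π(5.6900e-03 m)² = 1.017e-04 m²
R_1 = (2.61×10^-8)(3040)/(1.017e-04) = 0.7801 Ω
Seg 2: A = 66.5 mm² = 6.650e-05 m²
R_2 = (1.67×10^-8)(1430)/(6.650e-05) = 0.3591 Ω
Seg 3: A = π(d/2)² = π(1.4650e-02 m)² = 6.743e-04 m²
R_3 = (2.61×10^-8)(663)/(6.743e-04) = 0.02566 Ω
R_total = R_1 + R_2 + R_3 = 1.16 Ω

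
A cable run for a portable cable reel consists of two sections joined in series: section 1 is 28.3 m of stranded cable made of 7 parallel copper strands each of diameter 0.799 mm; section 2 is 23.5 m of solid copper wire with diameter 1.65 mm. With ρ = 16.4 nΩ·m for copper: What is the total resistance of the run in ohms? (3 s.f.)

ρ = 16.4 nΩ·m = 1.64×10^-8 Ω·m
Section 1: A_strand = π(3.9950e-04)² = 5.014e-07 m²; R₁ = ρL/(N·A_s) = (1.64×10^-8)(28.3)/(7×5.014e-07) = 0.1322 Ω
Section 2: A = π(d/2)² = π(8.2500e-04 m)² = 2.138e-06 m²
R₂ = (1.64×10^-8)(23.5)/(2.138e-06) = 0.1802 Ω
R = R₁ + R₂ = 0.312 Ω

0.312 Ω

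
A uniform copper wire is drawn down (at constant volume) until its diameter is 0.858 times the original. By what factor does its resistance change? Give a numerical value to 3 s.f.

1.85

Volume constant ⇒ L' = L/r² with r = 0.858. R' = ρL'/A' = ρ(L/r²)/(πr²d₀²/4) = R/r⁴.
Factor = 1.85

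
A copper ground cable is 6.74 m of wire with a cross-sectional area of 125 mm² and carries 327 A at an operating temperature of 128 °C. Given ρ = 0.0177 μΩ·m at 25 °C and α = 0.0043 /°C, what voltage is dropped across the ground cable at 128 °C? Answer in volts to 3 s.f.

0.450 V

ρ = 0.0177 μΩ·m = 1.77×10^-8 Ω·m
A = 125 mm² = 1.250e-04 m²
R₍25₎ = ρL/A = (1.77×10^-8)(6.74)/(1.250e-04) = 9.544×10^-4 Ω
R₍128₎ = R₍25₎(1 + αΔT) = 9.544×10^-4 × (1 + 0.0043×103) = 0.001377 Ω
V = IR = 327 × 0.001377 = 0.450 V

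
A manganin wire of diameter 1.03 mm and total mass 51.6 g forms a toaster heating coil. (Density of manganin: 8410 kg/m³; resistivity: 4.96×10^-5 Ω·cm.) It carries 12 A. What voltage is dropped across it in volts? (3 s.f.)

ρ = 4.96×10^-5 Ω·cm = 4.96×10^-7 Ω·m
A = π(d/2)² = π(5.1500e-04 m)² = 8.3323e-07 m²
L = m/(density·A) = 0.0516/(8410×8.3323e-07) = 7.364 m
R = ρL/A = (4.96×10^-7)(7.364)/(8.3323e-07) = 4.383 Ω
V = IR = 12 × 4.383 = 52.6 V

52.6 V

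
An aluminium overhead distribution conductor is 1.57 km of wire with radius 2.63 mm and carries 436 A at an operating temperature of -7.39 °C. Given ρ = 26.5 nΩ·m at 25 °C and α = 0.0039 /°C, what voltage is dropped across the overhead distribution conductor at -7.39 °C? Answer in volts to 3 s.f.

729 V

ρ = 26.5 nΩ·m = 2.65×10^-8 Ω·m
A = πr² = π(2.6300e-03 m)² = 2.173e-05 m²
R₍25₎ = ρL/A = (2.65×10^-8)(1570)/(2.173e-05) = 1.915 Ω
R₍-7.39₎ = R₍25₎(1 + αΔT) = 1.915 × (1 + 0.0039×-32.4) = 1.673 Ω
V = IR = 436 × 1.673 = 729 V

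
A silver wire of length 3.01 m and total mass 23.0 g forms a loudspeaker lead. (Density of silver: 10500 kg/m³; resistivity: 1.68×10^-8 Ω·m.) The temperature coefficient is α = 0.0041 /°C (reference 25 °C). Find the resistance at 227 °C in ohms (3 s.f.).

A = m/(density·L) = 0.023/(10500×3.01) = 7.2773e-07 m²
R = ρL/A = (1.68×10^-8)(3.01)/(7.2773e-07) = 0.06949 Ω
R(227 °C) = 0.06949 × (1 + 0.0041×202) = 0.127 Ω

0.127 Ω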